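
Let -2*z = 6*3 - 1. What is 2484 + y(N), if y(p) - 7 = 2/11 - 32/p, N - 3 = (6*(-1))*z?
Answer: 739705/297 ≈ 2490.6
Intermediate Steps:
z = -17/2 (z = -(6*3 - 1)/2 = -(18 - 1)/2 = -½*17 = -17/2 ≈ -8.5000)
N = 54 (N = 3 + (6*(-1))*(-17/2) = 3 - 6*(-17/2) = 3 + 51 = 54)
y(p) = 79/11 - 32/p (y(p) = 7 + (2/11 - 32/p) = 79/11 - 32/p)
2484 + y(N) = 2484 + (79/11 - 32/54) = 2484 + (79/11 - 32*1/54) = 2484 + (79/11 - 16/27) = 2484 + 1957/297 = 739705/297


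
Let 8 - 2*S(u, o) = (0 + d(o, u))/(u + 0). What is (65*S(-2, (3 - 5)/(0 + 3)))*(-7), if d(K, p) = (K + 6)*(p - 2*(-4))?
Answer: -5460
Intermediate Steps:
d(K, p) = (6 + K)*(8 + p) (d(K, p) = (6 + K)*(p + 8) = (6 + K)*(8 + p))
S(u, o) = 4 - (48 + 6*u + 8*o + o*u)/(2*u) (S(u, o) = 4 - (0 + (48 + 6*u + 8*o + o*u))/(2*(u + 0)) = 4 - (48 + 6*u + 8*o + o*u)/(2*u))
(65*S(-2, (3 - 5)/(0 + 3)))*(-7) = (65*((-24 - 2 - 4*(3 - 5)/(0 + 3) - ½*(3 - 5)/(0 + 3)*(-2))/(-2)))*(-7) = (65*(-(-24 - 2 - (-8)/3 - ½*(-2/3)*(-2))/2))*(-7) = (65*(-(-24 - 2 - (-8)/3 - ½*(-2*⅓)*(-2))/2))*(-7) = (65*(-(-24 - 2 - 4*(-⅔) - ½*(-⅔)*(-2))/2))*(-7) = (65*(-(-24 - 2 + 8/3 - ⅔)/2))*(-7) = (65*(-½*(-24)))*(-7) = (65*12)*(-7) = 780*(-7) = -5460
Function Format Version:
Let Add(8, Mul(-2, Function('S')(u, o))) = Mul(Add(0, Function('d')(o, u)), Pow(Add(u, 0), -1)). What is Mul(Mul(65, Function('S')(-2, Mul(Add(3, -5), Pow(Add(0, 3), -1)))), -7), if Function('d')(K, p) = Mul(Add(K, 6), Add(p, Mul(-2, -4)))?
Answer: -5460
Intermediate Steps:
Function('d')(K, p) = Mul(Add(6, K), Add(8, p)) (Function('d')(K, p) = Mul(Add(6, K), Add(p, 8)) = Mul(Add(6, K), Add(8, p)))
Function('S')(u, o) = Add(4, Mul(Rational(-1, 2), Pow(u, -1), Add(48, Mul(6, u), Mul(8, o), Mul(o, u)))) (Function('S')(u, o) = Add(4, Mul(Rational(-1, 2), Mul(Add(0, Add(48, Mul(6, u), Mul(8, o), Mul(o, u))), Pow(Add(u, 0), -1)))) = Add(4, Mul(Rational(-1, 2), Mul(Add(48, Mul(6, u), Mul(8, o), Mul(o, u)), Pow(u, -1)))) = Add(4, Mul(Rational(-1, 2), Mul(Pow(u, -1), Add(48, Mul(6, u), Mul(8, o), Mul(o, u))))) = Add(4, Mul(Rational(-1, 2), Pow(u, -1), Add(48, Mul(6, u), Mul(8, o), Mul(o, u)))))
Mul(Mul(65, Function('S')(-2, Mul(Add(3, -5), Pow(Add(0, 3), -1)))), -7) = Mul(Mul(65, Mul(Pow(-2, -1), Add(-24, -2, Mul(-4, Mul(Add(3, -5), Pow(Add(0, 3), -1))), Mul(Rational(-1, 2), Mul(Add(3, -5), Pow(Add(0, 3), -1)), -2)))), -7) = Mul(Mul(65, Mul(Rational(-1, 2), Add(-24, -2, Mul(-4, Mul(-2, Pow(3, -1))), Mul(Rational(-1, 2), Mul(-2, Pow(3, -1)), -2)))), -7) = Mul(Mul(65, Mul(Rational(-1, 2), Add(-24, -2, Mul(-4, Mul(-2, Rational(1, 3))), Mul(Rational(-1, 2), Mul(-2, Rational(1, 3)), -2)))), -7) = Mul(Mul(65, Mul(Rational(-1, 2), Add(-24, -2, Mul(-4, Rational(-2, 3)), Mul(Rational(-1, 2), Rational(-2, 3), -2)))), -7) = Mul(Mul(65, Mul(Rational(-1, 2), Add(-24, -2, Rational(8, 3), Rational(-2, 3)))), -7) = Mul(Mul(65, Mul(Rational(-1, 2), -24)), -7) = Mul(Mul(65, 12), -7) = Mul(780, -7) = -5460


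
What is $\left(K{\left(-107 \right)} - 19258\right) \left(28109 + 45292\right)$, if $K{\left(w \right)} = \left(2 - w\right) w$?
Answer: $-2269632321$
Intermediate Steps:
$K{\left(w \right)} = w \left(2 - w\right)$
$\left(K{\left(-107 \right)} - 19258\right) \left(28109 + 45292\right) = \left(- 107 \left(2 - -107\right) - 19258\right) \left(28109 + 45292\right) = \left(- 107 \left(2 + 107\right) - 19258\right) 73401 = \left(\left(-107\right) 109 - 19258\right) 73401 = \left(-11663 - 19258\right) 73401 = \left(-30921\right) 73401 = -2269632321$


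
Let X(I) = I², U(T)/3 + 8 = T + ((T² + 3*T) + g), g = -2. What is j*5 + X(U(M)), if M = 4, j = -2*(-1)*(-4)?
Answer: 4316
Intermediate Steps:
j = -8 (j = 2*(-4) = -8)
U(T) = -30 + 3*T² + 12*T (U(T) = -24 + 3*(T + ((T² + 3*T) - 2)) = -24 + 3*(T + (-2 + T² + 3*T)) = -24 + 3*(-2 + T² + 4*T) = -24 + (-6 + 3*T² + 12*T) = -30 + 3*T² + 12*T)
j*5 + X(U(M)) = -8*5 + (-30 + 3*4² + 12*4)² = -40 + (-30 + 3*16 + 48)² = -40 + (-30 + 48 + 48)² = -40 + 66² = -40 + 4356 = 4316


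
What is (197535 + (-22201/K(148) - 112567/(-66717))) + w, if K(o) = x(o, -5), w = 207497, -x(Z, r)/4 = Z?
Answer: 2285554232947/5642352 ≈ 4.0507e+5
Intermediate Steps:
x(Z, r) = -4*Z
K(o) = -4*o
(197535 + (-22201/K(148) - 112567/(-66717))) + w = (197535 + (-22201/((-4*148)) - 112567/(-66717))) + 207497 = (197535 + (-22201/(-592) - 112567*(-1/66717))) + 207497 = (197535 + (-22201*(-1/592) + 16081/9531)) + 207497 = (197535 + (22201/592 + 16081/9531)) + 207497 = (197535 + 221117683/5642352) + 207497 = 1114783120003/5642352 + 207497 = 2285554232947/5642352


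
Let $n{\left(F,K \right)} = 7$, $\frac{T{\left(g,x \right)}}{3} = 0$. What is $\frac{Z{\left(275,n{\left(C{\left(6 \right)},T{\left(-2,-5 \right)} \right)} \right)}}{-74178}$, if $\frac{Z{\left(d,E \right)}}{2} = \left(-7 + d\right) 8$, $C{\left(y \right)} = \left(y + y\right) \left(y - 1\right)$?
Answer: $- \frac{2144}{37089} \approx -0.057807$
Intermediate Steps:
$T{\left(g,x \right)} = 0$ ($T{\left(g,x \right)} = 3 \cdot 0 = 0$)
$C{\left(y \right)} = 2 y \left(-1 + y\right)$
$Z{\left(d,E \right)} = -112 + 16 d$ ($Z{\left(d,E \right)} = 2 \left(-7 + d\right) 8 = 2 \left(-56 + 8 d\right) = -112 + 16 d$)
$\frac{Z{\left(275,n{\left(C{\left(6 \right)},T{\left(-2,-5 \right)} \right)} \right)}}{-74178} = \frac{-112 + 16 \cdot 275}{-74178} = \left(-112 + 4400\right) \left(- \frac{1}{74178}\right) = 4288 \left(- \frac{1}{74178}\right) = - \frac{2144}{37089}$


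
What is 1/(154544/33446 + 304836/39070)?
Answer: 326683805/4058394734 ≈ 0.080496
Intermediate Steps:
1/(154544/33446 + 304836/39070) = 1/(154544*(1/33446) + 304836*(1/39070)) = 1/(77272/16723 + 152418/19535) = 1/(4058394734/326683805) = 326683805/4058394734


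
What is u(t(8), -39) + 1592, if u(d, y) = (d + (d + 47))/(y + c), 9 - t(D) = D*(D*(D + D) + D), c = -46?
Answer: 137431/85 ≈ 1616.8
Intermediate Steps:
t(D) = 9 - D*(D + 2*D²) (t(D) = 9 - D*(D*(D + D) + D) = 9 - D*(D*(2*D) + D) = 9 - D*(2*D² + D) = 9 - D*(D + 2*D²))
u(d, y) = (47 + 2*d)/(-46 + y) (u(d, y) = (d + (d + 47))/(y - 46) = (d + (47 + d))/(-46 + y) = (47 + 2*d)/(-46 + y))
u(t(8), -39) + 1592 = (47 + 2*(9 - 1*8² - 2*8³))/(-46 - 39) + 1592 = (47 + 2*(9 - 1*64 - 2*512))/(-85) + 1592 = -(47 + 2*(9 - 64 - 1024))/85 + 1592 = -(47 + 2*(-1079))/85 + 1592 = -(47 - 2158)/85 + 1592 = -1/85*(-2111) + 1592 = 2111/85 + 1592 = 137431/85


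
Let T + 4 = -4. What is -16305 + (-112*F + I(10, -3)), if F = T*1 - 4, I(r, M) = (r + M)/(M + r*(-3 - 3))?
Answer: -134650/9 ≈ -14961.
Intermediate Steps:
T = -8 (T = -4 - 4 = -8)
I(r, M) = (M + r)/(M - 6*r) (I(r, M) = (M + r)/(M + r*(-6)) = (M + r)/(M - 6*r))
F = -12 (F = -8*1 - 4 = -8 - 4 = -12)
-16305 + (-112*F + I(10, -3)) = -16305 + (-112*(-12) + (-3 + 10)/(-3 - 6*10)) = -16305 + (1344 + 7/(-3 - 60)) = -16305 + (1344 + 7/(-63)) = -16305 + (1344 - 1/63*7) = -16305 + (1344 - 1/9) = -16305 + 12095/9 = -134650/9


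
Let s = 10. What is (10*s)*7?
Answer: 700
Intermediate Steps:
(10*s)*7 = (10*10)*7 = 100*7 = 700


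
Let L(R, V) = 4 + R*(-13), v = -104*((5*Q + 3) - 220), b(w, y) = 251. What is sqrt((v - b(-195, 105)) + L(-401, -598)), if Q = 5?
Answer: sqrt(24934) ≈ 157.91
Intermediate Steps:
v = 19968 (v = -104*((5*5 + 3) - 220) = -104*((25 + 3) - 220) = -104*(28 - 220) = -104*(-192) = 19968)
L(R, V) = 4 - 13*R
sqrt((v - b(-195, 105)) + L(-401, -598)) = sqrt((19968 - 1*251) + (4 - 13*(-401))) = sqrt((19968 - 251) + (4 + 5213)) = sqrt(19717 + 5217) = sqrt(24934)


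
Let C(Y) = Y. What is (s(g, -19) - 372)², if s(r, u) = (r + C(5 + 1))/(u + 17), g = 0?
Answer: 140625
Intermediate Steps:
s(r, u) = (6 + r)/(17 + u) (s(r, u) = (r + (5 + 1))/(u + 17) = (r + 6)/(17 + u) = (6 + r)/(17 + u))
(s(g, -19) - 372)² = ((6 + 0)/(17 - 19) - 372)² = (6/(-2) - 372)² = (-½*6 - 372)² = (-3 - 372)² = (-375)² = 140625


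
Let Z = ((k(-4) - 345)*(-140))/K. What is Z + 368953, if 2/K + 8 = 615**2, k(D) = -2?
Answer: 9187259883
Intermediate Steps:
K = 2/378217 (K = 2/(-8 + 615**2) = 2/(-8 + 378225) = 2/378217 ≈ 5.2880e-6)
Z = 9186890930 (Z = ((-2 - 345)*(-140))/(2/378217) = -347*(-140)*(378217/2) = 48580*(378217/2) = 9186890930)
Z + 368953 = 9186890930 + 368953 = 9187259883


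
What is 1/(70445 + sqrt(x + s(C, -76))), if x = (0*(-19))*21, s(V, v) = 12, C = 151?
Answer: 70445/4962498013 - 2*sqrt(3)/4962498013 ≈ 1.4195e-5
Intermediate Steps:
x = 0 (x = 0*21 = 0)
1/(70445 + sqrt(x + s(C, -76))) = 1/(70445 + sqrt(0 + 12)) = 1/(70445 + sqrt(12)) = 1/(70445 + 2*sqrt(3))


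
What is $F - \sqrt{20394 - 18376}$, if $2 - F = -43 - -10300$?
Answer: $-10255 - \sqrt{2018} \approx -10300.0$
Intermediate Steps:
$F = -10255$ ($F = 2 - \left(-43 - -10300\right) = 2 - \left(-43 + 10300\right) = 2 - 10257 = -10255$)
$F - \sqrt{20394 - 18376} = -10255 - \sqrt{20394 - 18376} = -10255 - \sqrt{2018}$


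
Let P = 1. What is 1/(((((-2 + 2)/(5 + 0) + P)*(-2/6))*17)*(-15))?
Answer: 1/85 ≈ 0.011765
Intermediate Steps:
1/(((((-2 + 2)/(5 + 0) + P)*(-2/6))*17)*(-15)) = 1/(((((-2 + 2)/(5 + 0) + 1)*(-2/6))*17)*(-15)) = 1/((((0/5 + 1)*(-2*1/6))*17)*(-15)) = 1/((((0*(1/5) + 1)*(-1/3))*17)*(-15)) = 1/((((0 + 1)*(-1/3))*17)*(-15)) = 1/(((1*(-1/3))*17)*(-15)) = 1/(-1/3*17*(-15)) = 1/(-17/3*(-15)) = 1/85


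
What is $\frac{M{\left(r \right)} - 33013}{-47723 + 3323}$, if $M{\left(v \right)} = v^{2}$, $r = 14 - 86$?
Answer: $\frac{27829}{44400} \approx 0.62678$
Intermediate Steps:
$r = -72$ ($r = 14 - 86 = -72$)
$\frac{M{\left(r \right)} - 33013}{-47723 + 3323} = \frac{\left(-72\right)^{2} - 33013}{-47723 + 3323} = \frac{5184 - 33013}{-44400} = \left(-27829\right) \left(- \frac{1}{44400}\right) = \frac{27829}{44400}$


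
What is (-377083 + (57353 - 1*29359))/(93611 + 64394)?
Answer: -349089/158005 ≈ -2.2094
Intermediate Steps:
(-377083 + (57353 - 1*29359))/(93611 + 64394) = (-377083 + (57353 - 29359))/158005 = (-377083 + 27994)*(1/158005) = -349089*1/158005 = -349089/158005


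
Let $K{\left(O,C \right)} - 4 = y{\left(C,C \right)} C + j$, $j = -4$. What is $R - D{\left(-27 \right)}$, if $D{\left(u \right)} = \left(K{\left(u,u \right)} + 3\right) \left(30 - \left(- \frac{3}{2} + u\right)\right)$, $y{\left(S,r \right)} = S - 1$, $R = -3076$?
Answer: $- \frac{94955}{2} \approx -47478.0$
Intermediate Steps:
$y{\left(S,r \right)} = -1 + S$ ($y{\left(S,r \right)} = S - 1 = -1 + S$)
$K{\left(O,C \right)} = C \left(-1 + C\right)$ ($K{\left(O,C \right)} = 4 + \left(\left(-1 + C\right) C - 4\right) = 4 + \left(C \left(-1 + C\right) - 4\right) = 4 + \left(-4 + C \left(-1 + C\right)\right) = C \left(-1 + C\right)$)
$D{\left(u \right)} = \left(3 + u \left(-1 + u\right)\right) \left(\frac{63}{2} - u\right)$ ($D{\left(u \right)} = \left(u \left(-1 + u\right) + 3\right) \left(30 - \left(- \frac{3}{2} + u\right)\right) = \left(3 + u \left(-1 + u\right)\right) \left(30 - \left(- \frac{3}{2} + u\right)\right) = \left(3 + u \left(-1 + u\right)\right) \left(\frac{63}{2} - u\right)$)
$R - D{\left(-27 \right)} = -3076 - \left(\frac{189}{2} - \left(-27\right)^{3} - - \frac{1863}{2} + \frac{65 \left(-27\right)^{2}}{2}\right) = -3076 - \left(\frac{189}{2} - -19683 + \frac{1863}{2} + \frac{65}{2} \cdot 729\right) = -3076 - \left(\frac{189}{2} + 19683 + \frac{1863}{2} + \frac{47385}{2}\right) = -3076 - \frac{88803}{2} = - \frac{94955}{2}$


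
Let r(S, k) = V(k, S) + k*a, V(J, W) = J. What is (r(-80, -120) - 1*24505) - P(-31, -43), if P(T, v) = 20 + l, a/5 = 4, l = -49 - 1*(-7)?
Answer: -27003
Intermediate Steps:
l = -42 (l = -49 + 7 = -42)
a = 20 (a = 5*4 = 20)
P(T, v) = -22 (P(T, v) = 20 - 42 = -22)
r(S, k) = 21*k (r(S, k) = k + k*20 = k + 20*k = 21*k)
(r(-80, -120) - 1*24505) - P(-31, -43) = (21*(-120) - 1*24505) - 1*(-22) = (-2520 - 24505) + 22 = -27025 + 22 = -27003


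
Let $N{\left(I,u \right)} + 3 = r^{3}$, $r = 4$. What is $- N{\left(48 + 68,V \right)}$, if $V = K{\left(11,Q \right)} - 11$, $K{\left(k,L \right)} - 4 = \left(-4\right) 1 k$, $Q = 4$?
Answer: $-61$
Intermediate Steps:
$K{\left(k,L \right)} = 4 - 4 k$ ($K{\left(k,L \right)} = 4 + \left(-4\right) 1 k = 4 - 4 k$)
$V = -51$ ($V = \left(4 - 44\right) - 11 = -40 - 11 = -51$)
$N{\left(I,u \right)} = 61$ ($N{\left(I,u \right)} = -3 + 4^{3} = -3 + 64 = 61$)
$- N{\left(48 + 68,V \right)} = \left(-1\right) 61 = -61$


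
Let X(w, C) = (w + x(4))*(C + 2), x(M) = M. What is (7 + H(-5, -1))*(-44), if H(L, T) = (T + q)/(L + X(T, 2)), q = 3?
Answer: -2244/7 ≈ -320.57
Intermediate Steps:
X(w, C) = (2 + C)*(4 + w) (X(w, C) = (w + 4)*(C + 2) = (4 + w)*(2 + C) = (2 + C)*(4 + w))
H(L, T) = (3 + T)/(16 + L + 4*T) (H(L, T) = (T + 3)/(L + (8 + 2*T + 4*2 + 2*T)) = (3 + T)/(L + (8 + 2*T + 8 + 2*T)) = (3 + T)/(L + (16 + 4*T)) = (3 + T)/(16 + L + 4*T))
(7 + H(-5, -1))*(-44) = (7 + (3 - 1)/(16 - 5 + 4*(-1)))*(-44) = (7 + 2/(16 - 5 - 4))*(-44) = (7 + 2/7)*(-44) = (51/7)*(-44) = -2244/7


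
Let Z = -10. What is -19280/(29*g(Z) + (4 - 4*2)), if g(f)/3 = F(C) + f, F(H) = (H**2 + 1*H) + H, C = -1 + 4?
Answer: -19280/431 ≈ -44.733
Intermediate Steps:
C = 3
F(H) = H**2 + 2*H (F(H) = (H**2 + H) + H = (H + H**2) + H = H**2 + 2*H)
g(f) = 45 + 3*f (g(f) = 3*(3*(2 + 3) + f) = 3*(3*5 + f) = 3*(15 + f) = 45 + 3*f)
-19280/(29*g(Z) + (4 - 4*2)) = -19280/(29*(45 + 3*(-10)) + (4 - 4*2)) = -19280/(29*(45 - 30) + (4 - 8)) = -19280/(29*15 - 4) = -19280/(435 - 4) = -19280/431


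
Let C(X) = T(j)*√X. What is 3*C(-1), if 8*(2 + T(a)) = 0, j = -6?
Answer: -6*I ≈ -6.0*I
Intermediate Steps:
T(a) = -2 (T(a) = -2 + (⅛)*0 = -2 + 0 = -2)
C(X) = -2*√X
3*C(-1) = 3*(-2*I) = -6*I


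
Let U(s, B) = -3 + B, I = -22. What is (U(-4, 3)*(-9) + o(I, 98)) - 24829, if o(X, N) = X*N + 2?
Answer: -26983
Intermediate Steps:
o(X, N) = 2 + N*X (o(X, N) = N*X + 2 = 2 + N*X)
(U(-4, 3)*(-9) + o(I, 98)) - 24829 = ((-3 + 3)*(-9) + (2 + 98*(-22))) - 24829 = (0*(-9) + (2 - 2156)) - 24829 = (0 - 2154) - 24829 = -2154 - 24829 = -26983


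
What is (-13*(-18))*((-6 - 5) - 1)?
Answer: -2808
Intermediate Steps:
(-13*(-18))*((-6 - 5) - 1) = 234*(-11 - 1) = 234*(-12) = -2808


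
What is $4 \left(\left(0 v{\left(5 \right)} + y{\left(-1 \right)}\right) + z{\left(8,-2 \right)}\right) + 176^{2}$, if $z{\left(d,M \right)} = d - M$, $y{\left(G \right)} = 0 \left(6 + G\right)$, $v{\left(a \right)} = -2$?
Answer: $31016$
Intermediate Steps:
$y{\left(G \right)} = 0$
$4 \left(\left(0 v{\left(5 \right)} + y{\left(-1 \right)}\right) + z{\left(8,-2 \right)}\right) + 176^{2} = 4 \left(\left(0 \left(-2\right) + 0\right) + \left(8 - -2\right)\right) + 176^{2} = 4 \left(\left(0 + 0\right) + \left(8 + 2\right)\right) + 30976 = 4 \left(0 + 10\right) + 30976 = 4 \cdot 10 + 30976 = 40 + 30976 = 31016$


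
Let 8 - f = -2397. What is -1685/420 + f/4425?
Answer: -28649/8260 ≈ -3.4684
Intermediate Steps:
f = 2405 (f = 8 - 1*(-2397) = 8 + 2397 = 2405)
-1685/420 + f/4425 = -1685/420 + 2405/4425 = -1685*1/420 + 2405*(1/4425) = -337/84 + 481/885 = -28649/8260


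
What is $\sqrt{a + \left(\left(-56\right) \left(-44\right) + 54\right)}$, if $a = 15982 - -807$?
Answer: $\sqrt{19307} \approx 138.95$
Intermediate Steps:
$a = 16789$ ($a = 15982 + 807 = 16789$)
$\sqrt{a + \left(\left(-56\right) \left(-44\right) + 54\right)} = \sqrt{16789 + \left(\left(-56\right) \left(-44\right) + 54\right)} = \sqrt{16789 + \left(2464 + 54\right)} = \sqrt{16789 + 2518} = \sqrt{19307}$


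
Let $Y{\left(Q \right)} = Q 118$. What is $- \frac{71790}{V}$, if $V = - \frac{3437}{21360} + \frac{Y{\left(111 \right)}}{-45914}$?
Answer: $\frac{35203053520800}{218789849} \approx 1.609 \cdot 10^{5}$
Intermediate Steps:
$Y{\left(Q \right)} = 118 Q$
$V = - \frac{218789849}{490361520}$ ($V = - \frac{3437}{21360} + \frac{118 \cdot 111}{-45914} = \left(-3437\right) \frac{1}{21360} + 13098 \left(- \frac{1}{45914}\right) = - \frac{3437}{21360} - \frac{6549}{22957} = - \frac{218789849}{490361520} \approx -0.44618$)
$- \frac{71790}{V} = - \frac{71790}{- \frac{218789849}{490361520}} = \left(-71790\right) \left(- \frac{490361520}{218789849}\right) = \frac{35203053520800}{218789849}$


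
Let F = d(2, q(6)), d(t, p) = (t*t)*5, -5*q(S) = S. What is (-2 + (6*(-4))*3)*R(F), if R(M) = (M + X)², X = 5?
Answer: -46250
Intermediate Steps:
q(S) = -S/5
d(t, p) = 5*t² (d(t, p) = t²*5 = 5*t²)
F = 20 (F = 5*2² = 5*4 = 20)
R(M) = (5 + M)² (R(M) = (M + 5)² = (5 + M)²)
(-2 + (6*(-4))*3)*R(F) = (-2 + (6*(-4))*3)*(5 + 20)² = (-2 - 24*3)*25² = (-2 - 72)*625 = -74*625 = -46250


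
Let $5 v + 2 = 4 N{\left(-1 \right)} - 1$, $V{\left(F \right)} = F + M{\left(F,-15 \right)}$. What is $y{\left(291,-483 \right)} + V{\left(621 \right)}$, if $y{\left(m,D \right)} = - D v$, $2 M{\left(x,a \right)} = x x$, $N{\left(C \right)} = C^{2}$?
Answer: $\frac{1935381}{10} \approx 1.9354 \cdot 10^{5}$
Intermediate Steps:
$M{\left(x,a \right)} = \frac{x^{2}}{2}$ ($M{\left(x,a \right)} = \frac{x x}{2} = \frac{x^{2}}{2}$)
$V{\left(F \right)} = F + \frac{F^{2}}{2}$
$v = \frac{1}{5}$ ($v = - \frac{2}{5} + \frac{4 \left(-1\right)^{2} - 1}{5} = - \frac{2}{5} + \frac{4 \cdot 1 - 1}{5} = - \frac{2}{5} + \frac{4 - 1}{5} = - \frac{2}{5} + \frac{1}{5} \cdot 3 = - \frac{2}{5} + \frac{3}{5} = \frac{1}{5} \approx 0.2$)
$y{\left(m,D \right)} = - \frac{D}{5}$ ($y{\left(m,D \right)} = - D \frac{1}{5} = - \frac{D}{5}$)
$y{\left(291,-483 \right)} + V{\left(621 \right)} = \left(- \frac{1}{5}\right) \left(-483\right) + \frac{1}{2} \cdot 621 \left(2 + 621\right) = \frac{483}{5} + \frac{1}{2} \cdot 621 \cdot 623 = \frac{483}{5} + \frac{386883}{2} = \frac{1935381}{10}$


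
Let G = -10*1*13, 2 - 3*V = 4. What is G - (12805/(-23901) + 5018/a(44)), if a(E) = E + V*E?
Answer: -247977977/525822 ≈ -471.60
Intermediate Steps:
V = -⅔ (V = ⅔ - ⅓*4 = ⅔ - 4/3 = -⅔ ≈ -0.66667)
a(E) = E/3 (a(E) = E - 2*E/3 = E/3)
G = -130 (G = -10*13 = -130)
G - (12805/(-23901) + 5018/a(44)) = -130 - (12805/(-23901) + 5018/(((⅓)*44))) = -130 - (12805*(-1/23901) + 5018/(44/3)) = -130 - (-12805/23901 + 5018*(3/44)) = -130 - (-12805/23901 + 7527/22) = -130 - 1*179621117/525822 = -130 - 179621117/525822 = -247977977/525822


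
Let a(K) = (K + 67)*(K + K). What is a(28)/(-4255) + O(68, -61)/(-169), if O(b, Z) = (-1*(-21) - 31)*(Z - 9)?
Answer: -775516/143819 ≈ -5.3923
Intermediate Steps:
O(b, Z) = 90 - 10*Z (O(b, Z) = (21 - 31)*(-9 + Z) = -10*(-9 + Z) = 90 - 10*Z)
a(K) = 2*K*(67 + K) (a(K) = (67 + K)*(2*K) = 2*K*(67 + K))
a(28)/(-4255) + O(68, -61)/(-169) = (2*28*(67 + 28))/(-4255) + (90 - 10*(-61))/(-169) = (2*28*95)*(-1/4255) + (90 + 610)*(-1/169) = 5320*(-1/4255) + 700*(-1/169) = -1064/851 - 700/169 = -775516/143819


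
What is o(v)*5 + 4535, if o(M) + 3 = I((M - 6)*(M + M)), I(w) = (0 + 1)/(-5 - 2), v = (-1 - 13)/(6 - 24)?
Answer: 31635/7 ≈ 4519.3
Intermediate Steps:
v = 7/9 (v = -14/(-18) = -14*(-1/18) = 7/9 ≈ 0.77778)
I(w) = -⅐ (I(w) = 1/(-7) = 1*(-⅐) = -⅐)
o(M) = -22/7 (o(M) = -3 - ⅐ = -22/7)
o(v)*5 + 4535 = -22/7*5 + 4535 = -110/7 + 4535 = 31635/7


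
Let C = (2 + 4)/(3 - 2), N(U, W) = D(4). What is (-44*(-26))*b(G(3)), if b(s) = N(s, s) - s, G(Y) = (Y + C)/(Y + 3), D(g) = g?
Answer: 2860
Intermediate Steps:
N(U, W) = 4
C = 6 (C = 6/1 = 6*1 = 6)
G(Y) = (6 + Y)/(3 + Y) (G(Y) = (Y + 6)/(Y + 3) = (6 + Y)/(3 + Y))
b(s) = 4 - s
(-44*(-26))*b(G(3)) = (-44*(-26))*(4 - (6 + 3)/(3 + 3)) = 1144*(4 - 9/6) = 1144*(4 - 1*3/2) = 1144*(4 - 3/2) = 1144*(5/2) = 2860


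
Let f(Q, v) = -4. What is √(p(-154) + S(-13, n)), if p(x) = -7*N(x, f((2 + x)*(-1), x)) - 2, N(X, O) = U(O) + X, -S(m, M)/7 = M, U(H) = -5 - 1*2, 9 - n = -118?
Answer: 2*√59 ≈ 15.362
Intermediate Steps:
n = 127 (n = 9 - 1*(-118) = 9 + 118 = 127)
U(H) = -7 (U(H) = -5 - 2 = -7)
S(m, M) = -7*M
N(X, O) = -7 + X
p(x) = 47 - 7*x (p(x) = -7*(-7 + x) - 2 = (49 - 7*x) - 2 = 47 - 7*x)
√(p(-154) + S(-13, n)) = √((47 - 7*(-154)) - 7*127) = √((47 + 1078) - 889) = √(1125 - 889) = √236 = 2*√59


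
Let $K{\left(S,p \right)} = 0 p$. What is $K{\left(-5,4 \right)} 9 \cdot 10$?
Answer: $0$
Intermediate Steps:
$K{\left(S,p \right)} = 0$
$K{\left(-5,4 \right)} 9 \cdot 10 = 0 \cdot 9 \cdot 10 = 0 \cdot 10 = 0$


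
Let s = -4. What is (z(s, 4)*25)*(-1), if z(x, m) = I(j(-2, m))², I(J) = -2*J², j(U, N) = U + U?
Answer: -25600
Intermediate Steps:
j(U, N) = 2*U
z(x, m) = 1024 (z(x, m) = (-2*(2*(-2))²)² = (-2*(-4)²)² = (-2*16)² = (-32)² = 1024)
(z(s, 4)*25)*(-1) = (1024*25)*(-1) = 25600*(-1) = -25600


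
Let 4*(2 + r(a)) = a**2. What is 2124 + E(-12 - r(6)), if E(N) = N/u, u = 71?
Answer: 150785/71 ≈ 2123.7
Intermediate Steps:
r(a) = -2 + a**2/4
E(N) = N/71
2124 + E(-12 - r(6)) = 2124 + (-12 - (-2 + (1/4)*6**2))/71 = 2124 + (-12 - (-2 + (1/4)*36))/71 = 2124 + (-12 - (-2 + 9))/71 = 2124 + (-12 - 1*7)/71 = 2124 + (-12 - 7)/71 = 2124 + (1/71)*(-19) = 2124 - 19/71 = 150785/71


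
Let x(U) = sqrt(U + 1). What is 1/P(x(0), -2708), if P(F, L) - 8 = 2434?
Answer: 1/2442 ≈ 0.00040950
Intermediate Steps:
x(U) = sqrt(1 + U)
P(F, L) = 2442 (P(F, L) = 8 + 2434 = 2442)
1/P(x(0), -2708) = 1/2442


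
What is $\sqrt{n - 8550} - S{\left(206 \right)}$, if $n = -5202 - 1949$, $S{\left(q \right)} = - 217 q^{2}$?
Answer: $9208612 + i \sqrt{15701} \approx 9.2086 \cdot 10^{6} + 125.3 i$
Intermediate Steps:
$n = -7151$
$\sqrt{n - 8550} - S{\left(206 \right)} = \sqrt{-7151 - 8550} - - 217 \cdot 206^{2} = \sqrt{-15701} - \left(-217\right) 42436 = i \sqrt{15701} - -9208612 = i \sqrt{15701} + 9208612 = 9208612 + i \sqrt{15701}$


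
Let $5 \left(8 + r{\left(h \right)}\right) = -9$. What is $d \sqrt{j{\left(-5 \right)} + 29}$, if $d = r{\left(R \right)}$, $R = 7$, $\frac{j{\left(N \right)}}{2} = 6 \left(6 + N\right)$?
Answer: $- \frac{49 \sqrt{41}}{5} \approx -62.751$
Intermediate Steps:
$j{\left(N \right)} = 72 + 12 N$ ($j{\left(N \right)} = 2 \cdot 6 \left(6 + N\right) = 2 \left(36 + 6 N\right) = 72 + 12 N$)
$r{\left(h \right)} = - \frac{49}{5}$ ($r{\left(h \right)} = -8 + \frac{1}{5} \left(-9\right) = -8 - \frac{9}{5} = - \frac{49}{5}$)
$d = - \frac{49}{5} \approx -9.8$
$d \sqrt{j{\left(-5 \right)} + 29} = - \frac{49 \sqrt{\left(72 + 12 \left(-5\right)\right) + 29}}{5} = - \frac{49 \sqrt{\left(72 - 60\right) + 29}}{5} = - \frac{49 \sqrt{12 + 29}}{5} = - \frac{49 \sqrt{41}}{5}$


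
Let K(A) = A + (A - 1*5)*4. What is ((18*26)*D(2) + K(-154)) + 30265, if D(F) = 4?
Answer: 31347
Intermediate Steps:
K(A) = -20 + 5*A (K(A) = A + (A - 5)*4 = A + (-5 + A)*4 = A + (-20 + 4*A) = -20 + 5*A)
((18*26)*D(2) + K(-154)) + 30265 = ((18*26)*4 + (-20 + 5*(-154))) + 30265 = (468*4 + (-20 - 770)) + 30265 = (1872 - 790) + 30265 = 1082 + 30265 = 31347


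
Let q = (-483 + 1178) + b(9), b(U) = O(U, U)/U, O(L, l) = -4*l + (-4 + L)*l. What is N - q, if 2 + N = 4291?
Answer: 3593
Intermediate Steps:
N = 4289 (N = -2 + 4291 = 4289)
O(L, l) = -4*l + l*(-4 + L)
b(U) = -8 + U (b(U) = (U*(-8 + U))/U = -8 + U)
q = 696 (q = (-483 + 1178) + (-8 + 9) = 695 + 1 = 696)
N - q = 4289 - 1*696 = 4289 - 696 = 3593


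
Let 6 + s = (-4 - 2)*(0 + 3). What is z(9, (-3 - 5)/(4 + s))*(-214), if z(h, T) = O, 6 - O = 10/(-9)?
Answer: -13696/9 ≈ -1521.8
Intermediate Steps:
s = -24 (s = -6 + (-4 - 2)*(0 + 3) = -6 - 6*3 = -6 - 18 = -24)
O = 64/9 (O = 6 - 10/(-9) = 6 - 10*(-1)/9 = 6 - 1*(-10/9) = 6 + 10/9 = 64/9 ≈ 7.1111)
z(h, T) = 64/9
z(9, (-3 - 5)/(4 + s))*(-214) = (64/9)*(-214) = -13696/9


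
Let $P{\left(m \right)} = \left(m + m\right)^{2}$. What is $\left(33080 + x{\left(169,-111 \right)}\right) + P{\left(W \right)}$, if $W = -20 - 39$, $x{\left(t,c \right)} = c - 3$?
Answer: $46890$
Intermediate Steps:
$x{\left(t,c \right)} = -3 + c$ ($x{\left(t,c \right)} = c - 3 = -3 + c$)
$W = -59$ ($W = -20 - 39 = -59$)
$P{\left(m \right)} = 4 m^{2}$ ($P{\left(m \right)} = \left(2 m\right)^{2} = 4 m^{2}$)
$\left(33080 + x{\left(169,-111 \right)}\right) + P{\left(W \right)} = \left(33080 - 114\right) + 4 \left(-59\right)^{2} = \left(33080 - 114\right) + 4 \cdot 3481 = 32966 + 13924 = 46890$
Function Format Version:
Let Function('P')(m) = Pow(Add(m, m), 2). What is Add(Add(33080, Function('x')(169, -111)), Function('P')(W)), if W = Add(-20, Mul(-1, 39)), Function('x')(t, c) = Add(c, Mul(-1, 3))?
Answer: 46890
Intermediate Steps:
Function('x')(t, c) = Add(-3, c) (Function('x')(t, c) = Add(c, -3) = Add(-3, c))
W = -59 (W = Add(-20, -39) = -59)
Function('P')(m) = Mul(4, Pow(m, 2)) (Function('P')(m) = Pow(Mul(2, m), 2) = Mul(4, Pow(m, 2)))
Add(Add(33080, Function('x')(169, -111)), Function('P')(W)) = Add(Add(33080, Add(-3, -111)), Mul(4, Pow(-59, 2))) = Add(Add(33080, -114), Mul(4, 3481)) = Add(32966, 13924) = 46890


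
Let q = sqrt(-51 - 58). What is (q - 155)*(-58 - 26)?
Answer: 13020 - 84*I*sqrt(109) ≈ 13020.0 - 876.99*I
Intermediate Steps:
q = I*sqrt(109) (q = sqrt(-109) = I*sqrt(109) ≈ 10.44*I)
(q - 155)*(-58 - 26) = (I*sqrt(109) - 155)*(-58 - 26) = (-155 + I*sqrt(109))*(-84) = 13020 - 84*I*sqrt(109)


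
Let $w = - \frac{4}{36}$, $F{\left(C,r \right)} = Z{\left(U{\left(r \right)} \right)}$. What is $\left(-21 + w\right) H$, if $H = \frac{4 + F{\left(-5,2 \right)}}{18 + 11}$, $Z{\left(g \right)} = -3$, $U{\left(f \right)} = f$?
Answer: $- \frac{190}{261} \approx -0.72797$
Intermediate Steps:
$F{\left(C,r \right)} = -3$
$H = \frac{1}{29}$ ($H = \frac{4 - 3}{18 + 11} = 1 \cdot \frac{1}{29} = \frac{1}{29} \approx 0.034483$)
$w = - \frac{1}{9}$ ($w = \left(-4\right) \frac{1}{36} = - \frac{1}{9} \approx -0.11111$)
$\left(-21 + w\right) H = \left(-21 - \frac{1}{9}\right) \frac{1}{29} = \left(- \frac{190}{9}\right) \frac{1}{29} = - \frac{190}{261}$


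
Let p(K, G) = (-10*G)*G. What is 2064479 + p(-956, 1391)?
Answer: -17284331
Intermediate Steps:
p(K, G) = -10*G²
2064479 + p(-956, 1391) = 2064479 - 10*1391² = 2064479 - 10*1934881 = 2064479 - 19348810 = -17284331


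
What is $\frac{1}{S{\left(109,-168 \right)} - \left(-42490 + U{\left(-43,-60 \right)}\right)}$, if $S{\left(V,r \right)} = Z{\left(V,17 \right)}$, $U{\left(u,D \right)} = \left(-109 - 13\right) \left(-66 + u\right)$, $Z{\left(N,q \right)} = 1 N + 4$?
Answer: $\frac{1}{29305} \approx 3.4124 \cdot 10^{-5}$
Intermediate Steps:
$Z{\left(N,q \right)} = 4 + N$ ($Z{\left(N,q \right)} = N + 4 = 4 + N$)
$U{\left(u,D \right)} = 8052 - 122 u$ ($U{\left(u,D \right)} = - 122 \left(-66 + u\right) = 8052 - 122 u$)
$S{\left(V,r \right)} = 4 + V$
$\frac{1}{S{\left(109,-168 \right)} - \left(-42490 + U{\left(-43,-60 \right)}\right)} = \frac{1}{\left(4 + 109\right) + \left(42490 - \left(8052 - -5246\right)\right)} = \frac{1}{113 + \left(42490 - \left(8052 + 5246\right)\right)} = \frac{1}{113 + \left(42490 - 13298\right)} = \frac{1}{113 + 29192} = \frac{1}{29305}$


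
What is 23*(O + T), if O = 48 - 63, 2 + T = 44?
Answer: 621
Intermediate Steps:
T = 42 (T = -2 + 44 = 42)
O = -15
23*(O + T) = 23*(-15 + 42) = 23*27 = 621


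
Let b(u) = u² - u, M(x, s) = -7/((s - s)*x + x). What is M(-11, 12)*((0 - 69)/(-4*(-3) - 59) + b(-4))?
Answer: 7063/517 ≈ 13.662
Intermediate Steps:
M(x, s) = -7/x (M(x, s) = -7/(0*x + x) = -7/(0 + x) = -7/x)
M(-11, 12)*((0 - 69)/(-4*(-3) - 59) + b(-4)) = (-7/(-11))*((0 - 69)/(-4*(-3) - 59) - 4*(-1 - 4)) = (-7*(-1/11))*(-69/(12 - 59) - 4*(-5)) = 7*(-69/(-47) + 20)/11 = 7*(-69*(-1/47) + 20)/11 = 7*(69/47 + 20)/11 = (7/11)*(1009/47) = 7063/517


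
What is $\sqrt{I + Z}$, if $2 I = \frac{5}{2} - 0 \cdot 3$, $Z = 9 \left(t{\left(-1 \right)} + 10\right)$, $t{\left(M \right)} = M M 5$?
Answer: $\frac{\sqrt{545}}{2} \approx 11.673$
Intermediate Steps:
$t{\left(M \right)} = 5 M^{2}$ ($t{\left(M \right)} = M^{2} \cdot 5 = 5 M^{2}$)
$Z = 135$ ($Z = 9 \left(5 \left(-1\right)^{2} + 10\right) = 9 \left(5 \cdot 1 + 10\right) = 9 \left(5 + 10\right) = 9 \cdot 15 = 135$)
$I = \frac{5}{4}$ ($I = \frac{\frac{5}{2} - 0 \cdot 3}{2} = \frac{5 \cdot \frac{1}{2} - 0}{2} = \frac{\frac{5}{2} + 0}{2} = \frac{1}{2} \cdot \frac{5}{2} = \frac{5}{4} \approx 1.25$)
$\sqrt{I + Z} = \sqrt{\frac{5}{4} + 135} = \sqrt{\frac{545}{4}} = \frac{\sqrt{545}}{2}$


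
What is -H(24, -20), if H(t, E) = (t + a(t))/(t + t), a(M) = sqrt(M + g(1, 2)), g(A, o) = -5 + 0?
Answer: -1/2 - sqrt(19)/48 ≈ -0.59081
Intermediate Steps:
g(A, o) = -5
a(M) = sqrt(-5 + M) (a(M) = sqrt(M - 5) = sqrt(-5 + M))
H(t, E) = (t + sqrt(-5 + t))/(2*t) (H(t, E) = (t + sqrt(-5 + t))/(t + t) = (t + sqrt(-5 + t))/((2*t)) = (t + sqrt(-5 + t))*(1/(2*t)) = (t + sqrt(-5 + t))/(2*t))
-H(24, -20) = -(24 + sqrt(-5 + 24))/(2*24) = -(24 + sqrt(19))/(2*24) = -(1/2 + sqrt(19)/48) = -1/2 - sqrt(19)/48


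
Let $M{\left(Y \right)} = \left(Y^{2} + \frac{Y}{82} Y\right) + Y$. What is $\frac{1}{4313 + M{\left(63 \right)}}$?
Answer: $\frac{82}{688259} \approx 0.00011914$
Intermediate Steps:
$M{\left(Y \right)} = Y + \frac{83 Y^{2}}{82}$ ($M{\left(Y \right)} = \left(Y^{2} + Y \frac{1}{82} Y\right) + Y = \left(Y^{2} + \frac{Y}{82} Y\right) + Y = \left(Y^{2} + \frac{Y^{2}}{82}\right) + Y = \frac{83 Y^{2}}{82} + Y = Y + \frac{83 Y^{2}}{82}$)
$\frac{1}{4313 + M{\left(63 \right)}} = \frac{1}{4313 + \frac{1}{82} \cdot 63 \left(82 + 83 \cdot 63\right)} = \frac{1}{4313 + \frac{1}{82} \cdot 63 \left(82 + 5229\right)} = \frac{1}{4313 + \frac{1}{82} \cdot 63 \cdot 5311} = \frac{1}{4313 + \frac{334593}{82}} = \frac{1}{\frac{688259}{82}} = \frac{82}{688259}$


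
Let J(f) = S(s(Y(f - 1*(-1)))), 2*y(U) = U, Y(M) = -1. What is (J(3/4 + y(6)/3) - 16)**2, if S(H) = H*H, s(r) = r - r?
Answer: 256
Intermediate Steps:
y(U) = U/2
s(r) = 0
S(H) = H**2
J(f) = 0 (J(f) = 0**2 = 0)
(J(3/4 + y(6)/3) - 16)**2 = (0 - 16)**2 = (-16)**2 = 256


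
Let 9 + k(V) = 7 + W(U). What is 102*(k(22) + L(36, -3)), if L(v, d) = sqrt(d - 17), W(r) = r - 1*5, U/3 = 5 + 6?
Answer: 2652 + 204*I*sqrt(5) ≈ 2652.0 + 456.16*I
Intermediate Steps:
U = 33 (U = 3*(5 + 6) = 3*11 = 33)
W(r) = -5 + r (W(r) = r - 5 = -5 + r)
k(V) = 26 (k(V) = -9 + (7 + (-5 + 33)) = -9 + (7 + 28) = -9 + 35 = 26)
L(v, d) = sqrt(-17 + d)
102*(k(22) + L(36, -3)) = 102*(26 + sqrt(-17 - 3)) = 102*(26 + sqrt(-20)) = 102*(26 + 2*I*sqrt(5)) = 2652 + 204*I*sqrt(5)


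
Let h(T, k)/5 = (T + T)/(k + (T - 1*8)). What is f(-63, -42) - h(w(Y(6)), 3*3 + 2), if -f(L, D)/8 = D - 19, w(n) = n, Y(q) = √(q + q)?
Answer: 448 + 20*√3 ≈ 482.64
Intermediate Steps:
Y(q) = √2*√q (Y(q) = √(2*q) = √2*√q)
f(L, D) = 152 - 8*D (f(L, D) = -8*(D - 19) = -8*(-19 + D) = 152 - 8*D)
h(T, k) = 10*T/(-8 + T + k) (h(T, k) = 5*((T + T)/(k + (T - 1*8))) = 5*((2*T)/(k + (T - 8))) = 5*((2*T)/(k + (-8 + T))) = 5*((2*T)/(-8 + T + k)) = 5*(2*T/(-8 + T + k)) = 10*T/(-8 + T + k))
f(-63, -42) - h(w(Y(6)), 3*3 + 2) = (152 - 8*(-42)) - 10*√2*√6/(-8 + √2*√6 + (3*3 + 2)) = (152 + 336) - 10*2*√3/(-8 + 2*√3 + (9 + 2)) = 488 - 10*2*√3/(-8 + 2*√3 + 11) = 488 - 10*2*√3/(3 + 2*√3) = 488 - 20*√3/(3 + 2*√3)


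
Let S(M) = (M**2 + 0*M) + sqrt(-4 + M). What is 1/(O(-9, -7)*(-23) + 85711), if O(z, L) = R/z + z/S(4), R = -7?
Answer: 144/12341671 ≈ 1.1668e-5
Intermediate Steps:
S(M) = M**2 + sqrt(-4 + M) (S(M) = (M**2 + 0) + sqrt(-4 + M) = M**2 + sqrt(-4 + M))
O(z, L) = -7/z + z/16 (O(z, L) = -7/z + z/(4**2 + sqrt(-4 + 4)) = -7/z + z/(16 + sqrt(0)) = -7/z + z/(16 + 0) = -7/z + z/16)
1/(O(-9, -7)*(-23) + 85711) = 1/((-7/(-9) + (1/16)*(-9))*(-23) + 85711) = 1/((-7*(-1/9) - 9/16)*(-23) + 85711) = 1/((7/9 - 9/16)*(-23) + 85711) = 1/((31/144)*(-23) + 85711) = 1/(-713/144 + 85711) = 1/(12341671/144) = 144/12341671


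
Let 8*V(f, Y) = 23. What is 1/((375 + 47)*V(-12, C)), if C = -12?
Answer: 4/4853 ≈ 0.00082423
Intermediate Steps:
V(f, Y) = 23/8 (V(f, Y) = (⅛)*23 = 23/8)
1/((375 + 47)*V(-12, C)) = 1/((375 + 47)*(23/8)) = 1/(422*(23/8)) = 1/(4853/4) = 4/4853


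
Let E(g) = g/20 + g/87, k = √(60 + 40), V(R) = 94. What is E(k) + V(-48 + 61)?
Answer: 16463/174 ≈ 94.615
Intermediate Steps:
k = 10 (k = √100 = 10)
E(g) = 107*g/1740 (E(g) = g*(1/20) + g*(1/87) = g/20 + g/87 = 107*g/1740)
E(k) + V(-48 + 61) = (107/1740)*10 + 94 = 107/174 + 94 = 16463/174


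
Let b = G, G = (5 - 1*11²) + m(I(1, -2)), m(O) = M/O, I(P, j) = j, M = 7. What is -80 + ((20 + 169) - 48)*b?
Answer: -33859/2 ≈ -16930.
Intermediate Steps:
m(O) = 7/O
G = -239/2 (G = (5 - 1*11²) + 7/(-2) = (5 - 1*121) + 7*(-½) = (5 - 121) - 7/2 = -116 - 7/2 = -239/2 ≈ -119.50)
b = -239/2 ≈ -119.50
-80 + ((20 + 169) - 48)*b = -80 + ((20 + 169) - 48)*(-239/2) = -80 + (189 - 48)*(-239/2) = -80 + 141*(-239/2) = -80 - 33699/2 = -33859/2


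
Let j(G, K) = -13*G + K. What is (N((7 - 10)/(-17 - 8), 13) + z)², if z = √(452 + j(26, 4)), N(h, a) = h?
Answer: 73759/625 + 6*√118/25 ≈ 120.62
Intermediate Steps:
j(G, K) = K - 13*G
z = √118 (z = √(452 + (4 - 13*26)) = √(452 + (4 - 338)) = √(452 - 334) = √118 ≈ 10.863)
(N((7 - 10)/(-17 - 8), 13) + z)² = ((7 - 10)/(-17 - 8) + √118)² = (-3/(-25) + √118)² = (-3*(-1/25) + √118)² = (3/25 + √118)²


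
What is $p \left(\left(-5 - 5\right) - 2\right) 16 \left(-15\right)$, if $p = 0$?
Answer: $0$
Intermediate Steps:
$p \left(\left(-5 - 5\right) - 2\right) 16 \left(-15\right) = 0 \left(\left(-5 - 5\right) - 2\right) 16 \left(-15\right) = 0 \left(-10 - 2\right) 16 \left(-15\right) = 0 \left(-12\right) 16 \left(-15\right) = 0 \cdot 16 \left(-15\right) = 0 \left(-15\right) = 0$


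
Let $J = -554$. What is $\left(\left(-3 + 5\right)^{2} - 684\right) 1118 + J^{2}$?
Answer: $-453324$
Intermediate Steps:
$\left(\left(-3 + 5\right)^{2} - 684\right) 1118 + J^{2} = \left(\left(-3 + 5\right)^{2} - 684\right) 1118 + \left(-554\right)^{2} = \left(2^{2} - 684\right) 1118 + 306916 = \left(4 - 684\right) 1118 + 306916 = \left(-680\right) 1118 + 306916 = -760240 + 306916 = -453324$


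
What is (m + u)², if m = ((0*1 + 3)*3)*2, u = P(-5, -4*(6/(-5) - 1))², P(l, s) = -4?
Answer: 1156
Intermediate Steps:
u = 16 (u = (-4)² = 16)
m = 18 (m = ((0 + 3)*3)*2 = (3*3)*2 = 9*2 = 18)
(m + u)² = (18 + 16)² = 34² = 1156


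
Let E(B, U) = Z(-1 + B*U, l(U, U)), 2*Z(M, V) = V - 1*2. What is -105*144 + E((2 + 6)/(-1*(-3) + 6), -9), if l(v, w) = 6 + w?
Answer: -30245/2 ≈ -15123.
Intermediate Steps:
Z(M, V) = -1 + V/2 (Z(M, V) = (V - 1*2)/2 = (V - 2)/2 = (-2 + V)/2 = -1 + V/2)
E(B, U) = 2 + U/2 (E(B, U) = -1 + (6 + U)/2 = -1 + (3 + U/2) = 2 + U/2)
-105*144 + E((2 + 6)/(-1*(-3) + 6), -9) = -105*144 + (2 + (1/2)*(-9)) = -15120 + (2 - 9/2) = -15120 - 5/2 = -30245/2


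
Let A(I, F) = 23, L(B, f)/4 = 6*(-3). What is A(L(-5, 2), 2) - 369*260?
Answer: -95917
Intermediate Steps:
L(B, f) = -72 (L(B, f) = 4*(6*(-3)) = 4*(-18) = -72)
A(L(-5, 2), 2) - 369*260 = 23 - 369*260 = 23 - 95940 = -95917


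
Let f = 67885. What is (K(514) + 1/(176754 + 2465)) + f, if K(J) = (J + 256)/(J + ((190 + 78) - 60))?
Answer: 4392096734891/64698059 ≈ 67886.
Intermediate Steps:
K(J) = (256 + J)/(208 + J) (K(J) = (256 + J)/(J + (268 - 60)) = (256 + J)/(J + 208) = (256 + J)/(208 + J))
(K(514) + 1/(176754 + 2465)) + f = ((256 + 514)/(208 + 514) + 1/(176754 + 2465)) + 67885 = (770/722 + 1/179219) + 67885 = ((1/722)*770 + 1/179219) + 67885 = (385/361 + 1/179219) + 67885 = 68999676/64698059 + 67885 = 4392096734891/64698059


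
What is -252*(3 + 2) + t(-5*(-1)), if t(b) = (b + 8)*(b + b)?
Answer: -1130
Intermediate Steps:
t(b) = 2*b*(8 + b) (t(b) = (8 + b)*(2*b) = 2*b*(8 + b))
-252*(3 + 2) + t(-5*(-1)) = -252*(3 + 2) + 2*(-5*(-1))*(8 - 5*(-1)) = -252*5 + 2*5*(8 + 5) = -63*20 + 2*5*13 = -1260 + 130 = -1130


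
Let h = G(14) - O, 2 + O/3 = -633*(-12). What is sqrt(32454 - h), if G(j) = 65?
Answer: sqrt(55171) ≈ 234.89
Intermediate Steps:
O = 22782 (O = -6 + 3*(-633*(-12)) = -6 + 3*7596 = -6 + 22788 = 22782)
h = -22717 (h = 65 - 1*22782 = 65 - 22782 = -22717)
sqrt(32454 - h) = sqrt(32454 - 1*(-22717)) = sqrt(32454 + 22717) = sqrt(55171)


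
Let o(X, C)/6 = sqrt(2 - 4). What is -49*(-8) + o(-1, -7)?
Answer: 392 + 6*I*sqrt(2) ≈ 392.0 + 8.4853*I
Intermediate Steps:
o(X, C) = 6*I*sqrt(2) (o(X, C) = 6*sqrt(2 - 4) = 6*sqrt(-2) = 6*(I*sqrt(2)) = 6*I*sqrt(2))
-49*(-8) + o(-1, -7) = -49*(-8) + 6*I*sqrt(2) = 392 + 6*I*sqrt(2)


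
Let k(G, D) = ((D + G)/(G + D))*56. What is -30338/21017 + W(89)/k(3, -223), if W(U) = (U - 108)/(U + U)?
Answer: -302808507/209497456 ≈ -1.4454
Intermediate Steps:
W(U) = (-108 + U)/(2*U) (W(U) = (-108 + U)/((2*U)) = (-108 + U)*(1/(2*U)) = (-108 + U)/(2*U))
k(G, D) = 56 (k(G, D) = ((D + G)/(D + G))*56 = 1*56 = 56)
-30338/21017 + W(89)/k(3, -223) = -30338/21017 + ((½)*(-108 + 89)/89)/56 = -30338*1/21017 + ((½)*(1/89)*(-19))*(1/56) = -30338/21017 - 19/178*1/56 = -30338/21017 - 19/9968 = -302808507/209497456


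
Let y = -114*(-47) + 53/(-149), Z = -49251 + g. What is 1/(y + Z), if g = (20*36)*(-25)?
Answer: -149/9222110 ≈ -1.6157e-5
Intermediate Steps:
g = -18000 (g = 720*(-25) = -18000)
Z = -67251 (Z = -49251 - 18000 = -67251)
y = 798289/149 (y = 5358 + 53*(-1/149) = 5358 - 53/149 = 798289/149 ≈ 5357.6)
1/(y + Z) = 1/(798289/149 - 67251) = 1/(-9222110/149) = -149/9222110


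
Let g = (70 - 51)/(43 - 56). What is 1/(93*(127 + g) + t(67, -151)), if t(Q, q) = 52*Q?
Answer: 13/197068 ≈ 6.5967e-5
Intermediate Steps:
g = -19/13 (g = 19/(-13) = 19*(-1/13) = -19/13 ≈ -1.4615)
1/(93*(127 + g) + t(67, -151)) = 1/(93*(127 - 19/13) + 52*67) = 1/(93*(1632/13) + 3484) = 1/(151776/13 + 3484) = 1/(197068/13) = 13/197068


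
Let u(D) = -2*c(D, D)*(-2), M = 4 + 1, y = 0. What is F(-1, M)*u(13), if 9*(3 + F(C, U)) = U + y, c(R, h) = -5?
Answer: 440/9 ≈ 48.889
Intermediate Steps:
M = 5
u(D) = -20 (u(D) = -2*(-5)*(-2) = 10*(-2) = -20)
F(C, U) = -3 + U/9 (F(C, U) = -3 + (U + 0)/9 = -3 + U/9)
F(-1, M)*u(13) = (-3 + (1/9)*5)*(-20) = (-3 + 5/9)*(-20) = -22/9*(-20) = 440/9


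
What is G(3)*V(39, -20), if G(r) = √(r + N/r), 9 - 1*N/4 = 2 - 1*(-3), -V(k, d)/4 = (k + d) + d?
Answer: 20*√3/3 ≈ 11.547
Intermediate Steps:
V(k, d) = -8*d - 4*k (V(k, d) = -4*((k + d) + d) = -4*((d + k) + d) = -4*(k + 2*d) = -8*d - 4*k)
N = 16 (N = 36 - 4*(2 - 1*(-3)) = 36 - 4*(2 + 3) = 36 - 4*5 = 36 - 20 = 16)
G(r) = √(r + 16/r)
G(3)*V(39, -20) = √(3 + 16/3)*(-8*(-20) - 4*39) = √(3 + 16*(⅓))*(160 - 156) = √(3 + 16/3)*4 = √(25/3)*4 = (5*√3/3)*4 = 20*√3/3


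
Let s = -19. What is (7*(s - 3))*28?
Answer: -4312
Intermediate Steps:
(7*(s - 3))*28 = (7*(-19 - 3))*28 = (7*(-22))*28 = -154*28 = -4312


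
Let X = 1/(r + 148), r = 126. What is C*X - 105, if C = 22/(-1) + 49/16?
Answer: -460623/4384 ≈ -105.07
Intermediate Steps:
C = -303/16 (C = 22*(-1) + 49*(1/16) = -22 + 49/16 = -303/16 ≈ -18.938)
X = 1/274 (X = 1/(126 + 148) = 1/274 ≈ 0.0036496)
C*X - 105 = -303/16*1/274 - 105 = -303/4384 - 105 = -460623/4384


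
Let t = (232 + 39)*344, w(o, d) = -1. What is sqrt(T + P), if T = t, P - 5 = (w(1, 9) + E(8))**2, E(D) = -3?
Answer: sqrt(93245) ≈ 305.36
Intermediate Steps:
P = 21 (P = 5 + (-1 - 3)**2 = 5 + (-4)**2 = 5 + 16 = 21)
t = 93224 (t = 271*344 = 93224)
T = 93224
sqrt(T + P) = sqrt(93224 + 21) = sqrt(93245)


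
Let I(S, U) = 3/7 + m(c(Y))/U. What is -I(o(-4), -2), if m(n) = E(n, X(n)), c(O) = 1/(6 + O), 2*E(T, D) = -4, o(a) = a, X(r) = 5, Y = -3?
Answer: -10/7 ≈ -1.4286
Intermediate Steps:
E(T, D) = -2 (E(T, D) = (1/2)*(-4) = -2)
m(n) = -2
I(S, U) = 3/7 - 2/U
-I(o(-4), -2) = -(3/7 - 2/(-2)) = -(3/7 - 2*(-1/2)) = -(3/7 + 1) = -1*10/7 = -10/7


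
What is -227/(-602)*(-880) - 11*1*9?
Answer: -129679/301 ≈ -430.83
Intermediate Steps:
-227/(-602)*(-880) - 11*1*9 = -227*(-1/602)*(-880) - 11*9 = (227/602)*(-880) - 99 = -99880/301 - 99 = -129679/301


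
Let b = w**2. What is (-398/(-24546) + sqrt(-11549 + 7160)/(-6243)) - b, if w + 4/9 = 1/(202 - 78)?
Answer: -887643131/5095160496 - I*sqrt(4389)/6243 ≈ -0.17421 - 0.010612*I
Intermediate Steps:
w = -487/1116 (w = -4/9 + 1/(202 - 78) = -4/9 + 1/124 = -487/1116 ≈ -0.43638)
b = 237169/1245456 (b = (-487/1116)**2 = 237169/1245456 ≈ 0.19043)
(-398/(-24546) + sqrt(-11549 + 7160)/(-6243)) - b = (-398/(-24546) + sqrt(-11549 + 7160)/(-6243)) - 1*237169/1245456 = (-398*(-1/24546) + sqrt(-4389)*(-1/6243)) - 237169/1245456 = (199/12273 + (I*sqrt(4389))*(-1/6243)) - 237169/1245456 = (199/12273 - I*sqrt(4389)/6243) - 237169/1245456 = -887643131/5095160496 - I*sqrt(4389)/6243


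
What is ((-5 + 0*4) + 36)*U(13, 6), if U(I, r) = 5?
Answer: 155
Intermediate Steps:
((-5 + 0*4) + 36)*U(13, 6) = ((-5 + 0*4) + 36)*5 = ((-5 + 0) + 36)*5 = (-5 + 36)*5 = 31*5 = 155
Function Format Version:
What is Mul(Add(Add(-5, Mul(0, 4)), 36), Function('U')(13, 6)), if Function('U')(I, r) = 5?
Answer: 155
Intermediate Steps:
Mul(Add(Add(-5, Mul(0, 4)), 36), Function('U')(13, 6)) = Mul(Add(Add(-5, Mul(0, 4)), 36), 5) = Mul(Add(Add(-5, 0), 36), 5) = Mul(Add(-5, 36), 5) = Mul(31, 5) = 155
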